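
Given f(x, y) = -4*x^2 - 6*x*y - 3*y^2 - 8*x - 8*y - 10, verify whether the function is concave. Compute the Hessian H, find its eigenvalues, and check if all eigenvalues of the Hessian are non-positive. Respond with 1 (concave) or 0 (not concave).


The Hessian of f(x,y) = -4*x^2 - 6*x*y - 3*y^2 - 8*x - 8*y - 10 is:
H = [[-8, -6], [-6, -6]]
Trace = -8 - 6 = -14
Determinant = -8*-6 - (-6)^2 = 12
Discriminant = (-14)^2 - 4*12 = 148.0
Eigenvalues: lambda_1 = -13.0828, lambda_2 = -0.9172
The function is concave.

1


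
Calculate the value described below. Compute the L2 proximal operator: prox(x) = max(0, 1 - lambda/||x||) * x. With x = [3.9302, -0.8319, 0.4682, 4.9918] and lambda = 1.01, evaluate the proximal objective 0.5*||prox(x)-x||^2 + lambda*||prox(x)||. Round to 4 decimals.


Step 1: Compute ||x||.
||x|| = 6.4246
Step 2: Compute scaling factor.
scale = max(0, 1 - 1.01/6.4246) = 0.8428
Step 3: prox(x) = [3.3123, -0.7011, 0.3946, 4.2071]
||prox(x)|| = 5.4146
Step 4: Proximal objective.
0.5*||prox-x||^2 = 0.5101
lambda*||prox|| = 5.4687
Total = 5.9788


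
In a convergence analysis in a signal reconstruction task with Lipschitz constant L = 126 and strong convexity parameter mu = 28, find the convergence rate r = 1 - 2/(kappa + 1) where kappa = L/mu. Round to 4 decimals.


Step 1: Compute the condition number.
kappa = L/mu = 126/28 = 4.5
Step 2: Compute the convergence rate.
r = 1 - 2/(kappa + 1) = 1 - 2*mu/(L + mu) = (L - mu)/(L + mu) = 98/154 = 0.6364


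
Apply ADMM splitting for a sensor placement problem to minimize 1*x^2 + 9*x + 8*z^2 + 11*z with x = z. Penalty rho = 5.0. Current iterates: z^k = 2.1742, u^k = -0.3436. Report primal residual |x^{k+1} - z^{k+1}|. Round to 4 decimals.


ADMM iteration with rho = 5.0, z^k = 2.1742, u^k = -0.3436
Step 1: x-update.
Minimize 1*x^2 + 9*x + (5.0/2)*(x - 2.1742 - 0.3436)^2
FOC: (2*1 + 5.0)*x = -9 + 5.0*(2.1742 + 0.3436)
x^{k+1} = 0.5127
Step 2: z-update.
Minimize 8*z^2 + 11*z + (5.0/2)*(0.5127 - z - 0.3436)^2
FOC: (2*8 + 5.0)*z = -11 + 5.0*(0.5127 - 0.3436)
z^{k+1} = -0.4835
Step 3: u-update.
u^{k+1} = -0.3436 + 0.5127 + 0.4835 = 0.6527
Step 4: Primal residual = |0.5127 + 0.4835| = 0.9963


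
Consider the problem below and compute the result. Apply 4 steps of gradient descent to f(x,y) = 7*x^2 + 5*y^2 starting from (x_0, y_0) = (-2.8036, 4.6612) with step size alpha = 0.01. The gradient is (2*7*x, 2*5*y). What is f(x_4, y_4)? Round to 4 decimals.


Gradient descent on f(x,y) = 7*x^2 + 5*y^2.
Starting point: (-2.8036, 4.6612), alpha = 0.01
Step 1: grad_x = 2*7*-2.8036 = -39.2504, grad_y = 2*5*4.6612 = 46.612
  x_1 = -2.8036 - 0.01*-39.2504 = -2.4111
  y_1 = 4.6612 - 0.01*46.612 = 4.1951
Step 2: grad_x = 2*7*-2.4111 = -33.7553, grad_y = 2*5*4.1951 = 41.9508
  x_2 = -2.4111 - 0.01*-33.7553 = -2.0735
  y_2 = 4.1951 - 0.01*41.9508 = 3.7756
Step 3: grad_x = 2*7*-2.0735 = -29.0296, grad_y = 2*5*3.7756 = 37.7557
  x_3 = -2.0735 - 0.01*-29.0296 = -1.7832
  y_3 = 3.7756 - 0.01*37.7557 = 3.398
Step 4: grad_x = 2*7*-1.7832 = -24.9655, grad_y = 2*5*3.398 = 33.9801
  x_4 = -1.7832 - 0.01*-24.9655 = -1.5336
  y_4 = 3.398 - 0.01*33.9801 = 3.0582
f(-1.5336, 3.0582) = 7*(-1.5336)^2 + 5*3.0582^2 = 63.2267


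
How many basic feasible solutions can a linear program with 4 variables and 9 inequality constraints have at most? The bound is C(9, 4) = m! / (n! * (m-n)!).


Each vertex corresponds to some choice of n active constraints out of m, so the number of vertices is at most C(m, n) = m! / (n!(m-n)!).
m = 9, n = 4
Numerator: 9 * 8 * 7 * 6
Denominator: 4! = 24
C(9, 4) = 126


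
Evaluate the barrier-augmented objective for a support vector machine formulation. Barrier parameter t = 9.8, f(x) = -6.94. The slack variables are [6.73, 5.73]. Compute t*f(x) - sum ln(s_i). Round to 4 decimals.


Step 1: Compute log-barrier.
ln values: [1.9066, 1.7457]
phi = -(1.9066 + 1.7457) = -3.6523
Step 2: Compute augmented objective.
t*f(x) = 9.8*-6.94 = -68.012
Total = -68.012 - 3.6523 = -71.6643


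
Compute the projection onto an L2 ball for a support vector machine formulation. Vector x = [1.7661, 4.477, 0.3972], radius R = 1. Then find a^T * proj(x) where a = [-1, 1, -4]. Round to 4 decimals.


Step 1: Compute ||x|| (intermediates to 6 decimals).
||x|| = sqrt(1.7661^2 + 4.477^2 + 0.3972^2) = 4.829121
Step 2: Project.
Since ||x|| > R, scale = R/||x|| = 1/4.829121 = 0.207077, proj(x) = scale * x
proj(x) = [0.365719, 0.927084, 0.082251]
Step 3: Dot product.
a^T * proj(x) = -1*0.365719 + 1*0.927084 - 4*0.082251 = 0.2324


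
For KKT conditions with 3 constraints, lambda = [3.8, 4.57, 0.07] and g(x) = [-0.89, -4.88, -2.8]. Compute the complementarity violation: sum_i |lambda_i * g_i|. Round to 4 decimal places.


KKT complementary slackness check:
lambda_1 * g_1 = 3.8 * -0.89 = -3.382
lambda_2 * g_2 = 4.57 * -4.88 = -22.3016
lambda_3 * g_3 = 0.07 * -2.8 = -0.196
Total violation = 3.382 + 22.3016 + 0.196 = 25.8796


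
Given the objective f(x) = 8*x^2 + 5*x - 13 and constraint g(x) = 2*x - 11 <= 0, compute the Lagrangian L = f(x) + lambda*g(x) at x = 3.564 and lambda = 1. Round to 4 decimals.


Step 1: Evaluate f(x).
f(3.564) = 8*3.564^2 + 5*3.564 - 13 = 106.4368
Step 2: Evaluate g(x).
g(3.564) = 2*3.564 - 11 = -3.872
Step 3: Compute Lagrangian.
L = 106.4368 + 1*-3.872 = 102.5648


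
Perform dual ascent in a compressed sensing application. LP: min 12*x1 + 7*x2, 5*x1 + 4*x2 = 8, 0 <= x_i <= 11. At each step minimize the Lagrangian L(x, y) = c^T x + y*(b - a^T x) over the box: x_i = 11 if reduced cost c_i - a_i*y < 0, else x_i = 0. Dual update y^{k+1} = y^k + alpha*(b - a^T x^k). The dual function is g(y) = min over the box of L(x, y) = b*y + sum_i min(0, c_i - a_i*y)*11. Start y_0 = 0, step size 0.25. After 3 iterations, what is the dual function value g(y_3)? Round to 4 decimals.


Dual ascent for LP: min 12*x1 + 7*x2, 5*x1 + 4*x2 = 8, 0 <= x_i <= 11
Step 1: y^k = 0.0, reduced costs: (12.0, 7.0)
  x^k = (0.0, 0.0), subgradient = b - a^T x = 8.0
  y^{k+1} = 0.0 + 0.25*8.0 = 2.0
Step 2: y^k = 2.0, reduced costs: (2.0, -1.0)
  x^k = (0.0, 11.0), subgradient = b - a^T x = -36.0
  y^{k+1} = 2.0 + 0.25*-36.0 = -7.0
Step 3: y^k = -7.0, reduced costs: (47.0, 35.0)
  x^k = (0.0, 0.0), subgradient = b - a^T x = 8.0
  y^{k+1} = -7.0 + 0.25*8.0 = -5.0
Dual objective at y_3 = -5.0: reduced costs (37.0, 27.0), box minimizer x = (0.0, 0.0)
g(y_3) = b*y + (c1 - a1*y)*x1 + (c2 - a2*y)*x2 = 8*(-5.0) + 37.0*0.0 + 27.0*0.0 = -40.0 + 0.0 + 0.0 = -40.0


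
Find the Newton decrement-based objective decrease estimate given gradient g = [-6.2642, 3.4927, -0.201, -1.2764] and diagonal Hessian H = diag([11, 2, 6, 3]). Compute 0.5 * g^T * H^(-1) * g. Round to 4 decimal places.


Step 1: H is diagonal, so H^(-1) * g = [-0.5695, 1.7464, -0.0335, -0.4255].
Step 2: g^T H^(-1) g = sum_i g_i^2 / H_ii
  = (-6.2642)^2/11 + (3.4927)^2/2 + (-0.201)^2/6 + (-1.2764)^2/3
  = 3.5673 + 6.0995 + 0.0067 + 0.5431 = 10.2166
Step 3: Objective decrease = 0.5 * g^T H^(-1) g = 5.1083


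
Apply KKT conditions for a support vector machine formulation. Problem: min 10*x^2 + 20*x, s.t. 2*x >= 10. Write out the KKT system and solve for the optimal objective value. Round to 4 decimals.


Step 1: Try lambda = 0 (constraint inactive).
x_unc = -20/(2*10) = -1.0
Check: 2*-1.0 = -2.0 < 10 -- violated!
Step 2: Constraint must be active: 2*x = 10
x* = 10/2 = 5.0
lambda = (2*10*5.0 + 20)/2 = 60.0
Step 3: Compute optimal value.
f(x*) = 10*5.0^2 + 20*5.0 = 350.0


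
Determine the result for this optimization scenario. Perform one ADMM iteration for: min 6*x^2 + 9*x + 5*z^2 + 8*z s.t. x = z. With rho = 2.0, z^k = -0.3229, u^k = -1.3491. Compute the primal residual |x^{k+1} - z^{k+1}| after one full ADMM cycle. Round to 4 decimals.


ADMM iteration with rho = 2.0, z^k = -0.3229, u^k = -1.3491
Step 1: x-update.
Minimize 6*x^2 + 9*x + (2.0/2)*(x + 0.3229 - 1.3491)^2
FOC: (2*6 + 2.0)*x = -9 + 2.0*(-0.3229 + 1.3491)
x^{k+1} = -0.4963
Step 2: z-update.
Minimize 5*z^2 + 8*z + (2.0/2)*(-0.4963 - z - 1.3491)^2
FOC: (2*5 + 2.0)*z = -8 + 2.0*(-0.4963 - 1.3491)
z^{k+1} = -0.9742
Step 3: u-update.
u^{k+1} = -1.3491 - 0.4963 + 0.9742 = -0.8711
Step 4: Primal residual = |-0.4963 + 0.9742| = 0.478


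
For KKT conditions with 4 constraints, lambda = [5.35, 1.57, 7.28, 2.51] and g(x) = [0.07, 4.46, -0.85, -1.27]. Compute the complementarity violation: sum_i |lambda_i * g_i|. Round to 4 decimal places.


KKT complementary slackness check:
lambda_1 * g_1 = 5.35 * 0.07 = 0.3745
lambda_2 * g_2 = 1.57 * 4.46 = 7.0022
lambda_3 * g_3 = 7.28 * -0.85 = -6.188
lambda_4 * g_4 = 2.51 * -1.27 = -3.1877
Total violation = 0.3745 + 7.0022 + 6.188 + 3.1877 = 16.7524


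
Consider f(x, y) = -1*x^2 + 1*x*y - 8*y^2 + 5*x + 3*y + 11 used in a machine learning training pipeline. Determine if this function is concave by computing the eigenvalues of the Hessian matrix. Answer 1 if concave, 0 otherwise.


The Hessian of f(x,y) = -1*x^2 + 1*x*y - 8*y^2 + 5*x + 3*y + 11 is:
H = [[-2, 1], [1, -16]]
Trace = -2 - 16 = -18
Determinant = -2*-16 - (1)^2 = 31
Discriminant = (-18)^2 - 4*31 = 200.0
Eigenvalues: lambda_1 = -16.0711, lambda_2 = -1.9289
The function is concave.

1


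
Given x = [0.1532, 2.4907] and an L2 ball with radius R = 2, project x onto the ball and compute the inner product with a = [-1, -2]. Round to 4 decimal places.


Step 1: Compute ||x|| (intermediates to 6 decimals).
||x|| = sqrt(0.1532^2 + 2.4907^2) = 2.495407
Step 2: Project.
Since ||x|| > R, scale = R/||x|| = 2/2.495407 = 0.801472, proj(x) = scale * x
proj(x) = [0.122786, 1.996226]
Step 3: Dot product.
a^T * proj(x) = -1*0.122786 - 2*1.996226 = -4.1152


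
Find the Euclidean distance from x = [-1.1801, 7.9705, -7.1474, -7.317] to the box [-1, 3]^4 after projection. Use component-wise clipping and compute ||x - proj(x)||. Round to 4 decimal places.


Project each component onto [-1, 3].
clip(-1.1801) = -1.0, clip(7.9705) = 3.0, clip(-7.1474) = -1.0, clip(-7.317) = -1.0
Projection = [-1.0, 3.0, -1.0, -1.0]
Squared diffs: [0.0324, 24.7059, 37.7905, 39.9045]
Distance = sqrt(102.4333) = 10.1209


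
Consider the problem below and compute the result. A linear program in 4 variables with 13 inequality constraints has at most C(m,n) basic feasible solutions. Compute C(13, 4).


Each vertex corresponds to some choice of n active constraints out of m, so the number of vertices is at most C(m, n) = m! / (n!(m-n)!).
m = 13, n = 4
Numerator: 13 * 12 * 11 * 10
Denominator: 4! = 24
C(13, 4) = 715


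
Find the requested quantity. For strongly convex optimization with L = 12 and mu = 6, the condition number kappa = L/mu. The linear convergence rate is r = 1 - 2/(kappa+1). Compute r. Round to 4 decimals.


Step 1: Compute the condition number.
kappa = L/mu = 12/6 = 2.0
Step 2: Compute the convergence rate.
r = 1 - 2/(kappa + 1) = 1 - 2*mu/(L + mu) = (L - mu)/(L + mu) = 6/18 = 0.3333


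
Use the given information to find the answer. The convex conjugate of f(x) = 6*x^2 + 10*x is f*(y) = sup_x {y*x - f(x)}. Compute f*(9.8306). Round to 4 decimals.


f*(y) = sup_x {y*x - a*x^2 - b*x} = sup_x {(y-b)*x - a*x^2}
FOC: (y - b) - 2a*x = 0 => x* = (y - b)/(2a)
x* = (9.8306 - 10)/(2*6) = -0.0141
f*(9.8306) = (y-b)^2/(4a) = (9.8306 - 10)^2/(4*6)
= 0.0287/24 = 0.0012


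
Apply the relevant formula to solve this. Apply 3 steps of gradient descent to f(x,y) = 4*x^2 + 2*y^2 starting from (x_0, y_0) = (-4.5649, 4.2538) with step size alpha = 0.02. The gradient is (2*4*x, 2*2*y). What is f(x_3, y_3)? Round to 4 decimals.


Gradient descent on f(x,y) = 4*x^2 + 2*y^2.
Starting point: (-4.5649, 4.2538), alpha = 0.02
Step 1: grad_x = 2*4*-4.5649 = -36.5192, grad_y = 2*2*4.2538 = 17.0152
  x_1 = -4.5649 - 0.02*-36.5192 = -3.8345
  y_1 = 4.2538 - 0.02*17.0152 = 3.9135
Step 2: grad_x = 2*4*-3.8345 = -30.6761, grad_y = 2*2*3.9135 = 15.654
  x_2 = -3.8345 - 0.02*-30.6761 = -3.221
  y_2 = 3.9135 - 0.02*15.654 = 3.6004
Step 3: grad_x = 2*4*-3.221 = -25.7679, grad_y = 2*2*3.6004 = 14.4017
  x_3 = -3.221 - 0.02*-25.7679 = -2.7056
  y_3 = 3.6004 - 0.02*14.4017 = 3.3124
f(-2.7056, 3.3124) = 4*(-2.7056)^2 + 2*3.3124^2 = 51.2256


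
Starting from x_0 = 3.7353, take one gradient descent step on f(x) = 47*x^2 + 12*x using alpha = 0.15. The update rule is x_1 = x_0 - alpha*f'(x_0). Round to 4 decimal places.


We compute the gradient at x_0 and apply the update.
f'(x) = 94*x + 12
f'(3.7353) = 94*3.7353 + 12 = 363.1182
x_1 = 3.7353 - 0.15*363.1182 = -50.7324


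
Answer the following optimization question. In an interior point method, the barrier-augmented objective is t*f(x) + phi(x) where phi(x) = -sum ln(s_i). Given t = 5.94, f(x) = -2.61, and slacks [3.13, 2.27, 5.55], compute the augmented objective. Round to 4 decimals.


Step 1: Compute log-barrier.
ln values: [1.141, 0.8198, 1.7138]
phi = -(1.141 + 0.8198 + 1.7138) = -3.6746
Step 2: Compute augmented objective.
t*f(x) = 5.94*-2.61 = -15.5034
Total = -15.5034 - 3.6746 = -19.178


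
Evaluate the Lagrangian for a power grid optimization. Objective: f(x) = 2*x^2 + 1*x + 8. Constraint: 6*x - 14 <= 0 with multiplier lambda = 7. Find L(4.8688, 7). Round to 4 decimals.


Step 1: Evaluate f(x).
f(4.8688) = 2*4.8688^2 + 1*4.8688 + 8 = 60.2792
Step 2: Evaluate g(x).
g(4.8688) = 6*4.8688 - 14 = 15.2128
Step 3: Compute Lagrangian.
L = 60.2792 + 7*15.2128 = 166.7688


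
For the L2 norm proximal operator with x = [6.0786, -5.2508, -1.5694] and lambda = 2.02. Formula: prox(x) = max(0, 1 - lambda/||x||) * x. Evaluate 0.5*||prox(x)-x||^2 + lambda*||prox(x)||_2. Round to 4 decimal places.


Step 1: Compute ||x||.
||x|| = 8.1843
Step 2: Compute scaling factor.
scale = max(0, 1 - 2.02/8.1843) = 0.7532
Step 3: prox(x) = [4.5783, -3.9548, -1.1821]
||prox(x)|| = 6.1643
Step 4: Proximal objective.
0.5*||prox-x||^2 = 2.0402
lambda*||prox|| = 12.4519
Total = 14.4922


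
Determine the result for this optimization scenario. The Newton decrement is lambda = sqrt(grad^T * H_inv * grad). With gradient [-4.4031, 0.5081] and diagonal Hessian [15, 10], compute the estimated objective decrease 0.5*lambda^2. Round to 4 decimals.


Step 1: H is diagonal, so H^(-1) * g = [-0.2935, 0.0508].
Step 2: g^T H^(-1) g = sum_i g_i^2 / H_ii
  = (-4.4031)^2/15 + (0.5081)^2/10
  = 1.2925 + 0.0258 = 1.3183
Step 3: Objective decrease = 0.5 * g^T H^(-1) g = 0.6592


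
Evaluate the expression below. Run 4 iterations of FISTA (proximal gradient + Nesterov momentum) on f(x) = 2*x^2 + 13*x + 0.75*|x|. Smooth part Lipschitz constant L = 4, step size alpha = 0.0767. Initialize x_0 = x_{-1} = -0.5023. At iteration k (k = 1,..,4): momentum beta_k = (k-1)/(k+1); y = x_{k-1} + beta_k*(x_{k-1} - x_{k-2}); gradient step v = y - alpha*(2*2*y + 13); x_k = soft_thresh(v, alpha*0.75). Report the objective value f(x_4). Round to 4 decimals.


FISTA on f(x) = 2*x^2 + 13*x + 0.75*|x|
L = 4, alpha = 0.0767
Iteration 1: beta = 0.0, y = -0.5023 + 0.0*(-0.5023 + 0.5023) = -0.5023
  grad(y) = 10.9908, v = y - alpha*grad = -1.3453
  prox(v) = soft_thresh(-1.3453, 0.0575) = -1.2878
Iteration 2: beta = 0.3333, y = -1.2878 + 0.3333*(-1.2878 + 0.5023) = -1.5496
  grad(y) = 6.8016, v = y - alpha*grad = -2.0713
  prox(v) = soft_thresh(-2.0713, 0.0575) = -2.0138
Iteration 3: beta = 0.5, y = -2.0138 + 0.5*(-2.0138 + 1.2878) = -2.3767
  grad(y) = 3.493, v = y - alpha*grad = -2.6447
  prox(v) = soft_thresh(-2.6447, 0.0575) = -2.5871
Iteration 4: beta = 0.6, y = -2.5871 + 0.6*(-2.5871 + 2.0138) = -2.9312
  grad(y) = 1.2753, v = y - alpha*grad = -3.029
  prox(v) = soft_thresh(-3.029, 0.0575) = -2.9715
f(x_4) = 2*(-2.9715)^2 + 13*(-2.9715) + 0.75*|-2.9715| = -18.7412


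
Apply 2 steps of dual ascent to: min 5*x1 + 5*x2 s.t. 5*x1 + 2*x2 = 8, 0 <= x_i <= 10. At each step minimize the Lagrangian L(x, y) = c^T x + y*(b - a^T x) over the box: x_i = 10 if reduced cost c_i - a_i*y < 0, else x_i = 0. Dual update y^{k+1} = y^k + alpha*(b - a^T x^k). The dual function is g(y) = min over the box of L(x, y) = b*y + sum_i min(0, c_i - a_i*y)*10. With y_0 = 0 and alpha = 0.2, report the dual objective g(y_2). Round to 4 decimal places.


Dual ascent for LP: min 5*x1 + 5*x2, 5*x1 + 2*x2 = 8, 0 <= x_i <= 10
Step 1: y^k = 0.0, reduced costs: (5.0, 5.0)
  x^k = (0.0, 0.0), subgradient = b - a^T x = 8.0
  y^{k+1} = 0.0 + 0.2*8.0 = 1.6
Step 2: y^k = 1.6, reduced costs: (-3.0, 1.8)
  x^k = (10.0, 0.0), subgradient = b - a^T x = -42.0
  y^{k+1} = 1.6 + 0.2*-42.0 = -6.8
Dual objective at y_2 = -6.8: reduced costs (39.0, 18.6), box minimizer x = (0.0, 0.0)
g(y_2) = b*y + (c1 - a1*y)*x1 + (c2 - a2*y)*x2 = 8*(-6.8) + 39.0*0.0 + 18.6*0.0 = -54.4 + 0.0 + 0.0 = -54.4


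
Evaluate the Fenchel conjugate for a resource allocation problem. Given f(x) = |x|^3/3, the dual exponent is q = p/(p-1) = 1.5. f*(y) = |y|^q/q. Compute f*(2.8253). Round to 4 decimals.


The conjugate exponent q satisfies 1/p + 1/q = 1.
p = 3, so q = 3/(3 - 1) = 1.5
|y|^q = 2.8253^1.5 = 4.7489
f*(2.8253) = 4.7489 / 1.5 = 3.166


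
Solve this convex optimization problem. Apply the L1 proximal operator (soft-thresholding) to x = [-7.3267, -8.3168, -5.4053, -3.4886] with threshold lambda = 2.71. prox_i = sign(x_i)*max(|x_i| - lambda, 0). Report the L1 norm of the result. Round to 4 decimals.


Soft-thresholding with lambda = 2.71:
prox(-7.3267) = sign(-7.3267)*max(|-7.3267| - 2.71, 0) = -4.6167
prox(-8.3168) = sign(-8.3168)*max(|-8.3168| - 2.71, 0) = -5.6068
prox(-5.4053) = sign(-5.4053)*max(|-5.4053| - 2.71, 0) = -2.6953
prox(-3.4886) = sign(-3.4886)*max(|-3.4886| - 2.71, 0) = -0.7786
prox(x) = [-4.6167, -5.6068, -2.6953, -0.7786]
||prox(x)||_1 = 4.6167 + 5.6068 + 2.6953 + 0.7786 = 13.6974


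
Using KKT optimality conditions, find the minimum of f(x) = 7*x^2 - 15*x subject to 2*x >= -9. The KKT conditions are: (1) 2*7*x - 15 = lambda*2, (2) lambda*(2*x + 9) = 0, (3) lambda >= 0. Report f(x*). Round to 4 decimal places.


Step 1: Try lambda = 0 (constraint inactive).
Stationarity: 2*7*x - 15 = 0
x* = 15/(2*7) = 15/14 = 1.0714 (rounded; the exact value 15/14 is used below)
Check constraint: 2*1.0714 = 2.1428 >= -9 -- satisfied.
Step 2: Compute optimal value.
f(x*) = 7*(15/14)^2 - 15*(15/14) = -8.0357


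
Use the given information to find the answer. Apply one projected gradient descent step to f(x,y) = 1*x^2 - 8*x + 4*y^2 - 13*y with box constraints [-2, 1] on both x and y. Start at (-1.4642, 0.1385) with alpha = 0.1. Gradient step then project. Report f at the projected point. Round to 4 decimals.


Step 1: Compute gradient at (-1.4642, 0.1385).
grad_x = 2*1*-1.4642 - 8 = -10.9284
grad_y = 2*4*0.1385 - 13 = -11.892
Step 2: Gradient step.
x_raw = -1.4642 - 0.1*-10.9284 = -0.3714
y_raw = 0.1385 - 0.1*-11.892 = 1.3277
Step 3: Project onto [-2, 1].
x_proj = clip(-0.3714) = -0.3714
y_proj = clip(1.3277) = 1.0
Step 4: Evaluate f.
f(-0.3714, 1.0) = -5.8912


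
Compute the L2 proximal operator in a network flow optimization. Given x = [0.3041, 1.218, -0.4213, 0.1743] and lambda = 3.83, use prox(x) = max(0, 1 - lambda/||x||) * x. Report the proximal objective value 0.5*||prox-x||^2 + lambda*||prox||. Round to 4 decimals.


Step 1: Compute ||x||.
||x|| = 1.3356
Step 2: Compute scaling factor.
scale = max(0, 1 - 3.83/1.3356) = 0.0
Step 3: prox(x) = [0.0, 0.0, -0.0, 0.0]
||prox(x)|| = 0.0
Step 4: Proximal objective.
0.5*||prox-x||^2 = 0.8919
lambda*||prox|| = 0.0
Total = 0.8919


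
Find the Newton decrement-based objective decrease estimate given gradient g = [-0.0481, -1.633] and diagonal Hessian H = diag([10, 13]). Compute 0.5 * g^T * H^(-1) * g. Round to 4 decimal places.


Step 1: H is diagonal, so H^(-1) * g = [-0.0048, -0.1256].
Step 2: g^T H^(-1) g = sum_i g_i^2 / H_ii
  = (-0.0481)^2/10 + (-1.633)^2/13
  = 0.0002 + 0.2051 = 0.2054
Step 3: Objective decrease = 0.5 * g^T H^(-1) g = 0.1027


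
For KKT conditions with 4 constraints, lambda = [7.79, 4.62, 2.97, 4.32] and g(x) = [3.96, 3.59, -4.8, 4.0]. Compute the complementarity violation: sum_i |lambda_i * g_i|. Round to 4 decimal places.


KKT complementary slackness check:
lambda_1 * g_1 = 7.79 * 3.96 = 30.8484
lambda_2 * g_2 = 4.62 * 3.59 = 16.5858
lambda_3 * g_3 = 2.97 * -4.8 = -14.256
lambda_4 * g_4 = 4.32 * 4.0 = 17.28
Total violation = 30.8484 + 16.5858 + 14.256 + 17.28 = 78.9702


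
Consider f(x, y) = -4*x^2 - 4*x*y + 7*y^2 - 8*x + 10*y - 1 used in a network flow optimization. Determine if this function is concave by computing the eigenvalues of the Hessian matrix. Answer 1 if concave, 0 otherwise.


The Hessian of f(x,y) = -4*x^2 - 4*x*y + 7*y^2 - 8*x + 10*y - 1 is:
H = [[-8, -4], [-4, 14]]
Trace = -8 + 14 = 6
Determinant = -8*14 - (-4)^2 = -128
Discriminant = (6)^2 - 4*-128 = 548.0
Eigenvalues: lambda_1 = -8.7047, lambda_2 = 14.7047
The function is not concave.

0


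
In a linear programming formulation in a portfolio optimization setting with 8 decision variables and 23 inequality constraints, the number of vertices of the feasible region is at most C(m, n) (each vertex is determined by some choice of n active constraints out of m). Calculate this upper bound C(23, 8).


Each vertex corresponds to some choice of n active constraints out of m, so the number of vertices is at most C(m, n) = m! / (n!(m-n)!).
m = 23, n = 8
Numerator: 23 * 22 * 21 * 20 * 19 * 18 * 17 * 16
Denominator: 8! = 40320
C(23, 8) = 490314


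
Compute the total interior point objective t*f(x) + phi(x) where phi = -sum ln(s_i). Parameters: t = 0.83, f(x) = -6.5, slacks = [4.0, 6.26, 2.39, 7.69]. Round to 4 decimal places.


Step 1: Compute log-barrier.
ln values: [1.3863, 1.8342, 0.8713, 2.0399]
phi = -(1.3863 + 1.8342 + 0.8713 + 2.0399) = -6.1317
Step 2: Compute augmented objective.
t*f(x) = 0.83*-6.5 = -5.395
Total = -5.395 - 6.1317 = -11.5267


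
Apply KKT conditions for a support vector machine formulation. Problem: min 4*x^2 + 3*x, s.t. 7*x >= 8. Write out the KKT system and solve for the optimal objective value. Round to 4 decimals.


Step 1: Try lambda = 0 (constraint inactive).
x_unc = -3/(2*4) = -0.375
Check: 7*-0.375 = -2.625 < 8 -- violated!
Step 2: Constraint must be active: 7*x = 8
x* = 8/7 = 1.1429 (rounded; the exact value 8/7 is used below)
lambda = (2*4*(8/7) + 3)/7 = 1.7347
Step 3: Compute optimal value.
f(x*) = 4*(8/7)^2 + 3*(8/7) = 8.6531


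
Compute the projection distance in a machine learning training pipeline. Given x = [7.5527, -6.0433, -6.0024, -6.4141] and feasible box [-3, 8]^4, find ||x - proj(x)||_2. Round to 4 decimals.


Project each component onto [-3, 8].
clip(7.5527) = 7.5527, clip(-6.0433) = -3.0, clip(-6.0024) = -3.0, clip(-6.4141) = -3.0
Projection = [7.5527, -3.0, -3.0, -3.0]
Squared diffs: [0.0, 9.2617, 9.0144, 11.6561]
Distance = sqrt(29.9322) = 5.471


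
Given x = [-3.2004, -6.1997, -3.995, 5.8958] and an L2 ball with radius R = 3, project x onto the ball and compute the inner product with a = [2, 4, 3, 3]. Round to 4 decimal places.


Step 1: Compute ||x|| (intermediates to 6 decimals).
||x|| = sqrt((-3.2004)^2 + (-6.1997)^2 + (-3.995)^2 + 5.8958^2) = 9.969921
Step 2: Project.
Since ||x|| > R, scale = R/||x|| = 3/9.969921 = 0.300905, proj(x) = scale * x
proj(x) = [-0.963016, -1.865521, -1.202115, 1.774076]
Step 3: Dot product.
a^T * proj(x) = 2*(-0.963016) + 4*(-1.865521) + 3*(-1.202115) + 3*1.774076 = -7.6722


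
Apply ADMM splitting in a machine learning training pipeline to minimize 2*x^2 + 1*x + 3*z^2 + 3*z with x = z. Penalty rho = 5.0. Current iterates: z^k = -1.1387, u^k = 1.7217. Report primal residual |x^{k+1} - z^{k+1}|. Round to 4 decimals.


ADMM iteration with rho = 5.0, z^k = -1.1387, u^k = 1.7217
Step 1: x-update.
Minimize 2*x^2 + 1*x + (5.0/2)*(x + 1.1387 + 1.7217)^2
FOC: (2*2 + 5.0)*x = -1 + 5.0*(-1.1387 - 1.7217)
x^{k+1} = -1.7002
Step 2: z-update.
Minimize 3*z^2 + 3*z + (5.0/2)*(-1.7002 - z + 1.7217)^2
FOC: (2*3 + 5.0)*z = -3 + 5.0*(-1.7002 + 1.7217)
z^{k+1} = -0.263
Step 3: u-update.
u^{k+1} = 1.7217 - 1.7002 + 0.263 = 0.2844
Step 4: Primal residual = |-1.7002 + 0.263| = 1.4373


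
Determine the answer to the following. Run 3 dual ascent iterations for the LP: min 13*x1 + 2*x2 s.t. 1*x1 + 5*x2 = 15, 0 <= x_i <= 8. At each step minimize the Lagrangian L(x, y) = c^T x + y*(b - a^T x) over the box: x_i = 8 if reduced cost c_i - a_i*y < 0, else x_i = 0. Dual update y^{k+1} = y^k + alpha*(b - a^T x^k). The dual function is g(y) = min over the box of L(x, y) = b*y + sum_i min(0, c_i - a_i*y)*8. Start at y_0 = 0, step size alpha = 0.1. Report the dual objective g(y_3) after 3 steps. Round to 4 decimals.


Dual ascent for LP: min 13*x1 + 2*x2, 1*x1 + 5*x2 = 15, 0 <= x_i <= 8
Step 1: y^k = 0.0, reduced costs: (13.0, 2.0)
  x^k = (0.0, 0.0), subgradient = b - a^T x = 15.0
  y^{k+1} = 0.0 + 0.1*15.0 = 1.5
Step 2: y^k = 1.5, reduced costs: (11.5, -5.5)
  x^k = (0.0, 8.0), subgradient = b - a^T x = -25.0
  y^{k+1} = 1.5 + 0.1*-25.0 = -1.0
Step 3: y^k = -1.0, reduced costs: (14.0, 7.0)
  x^k = (0.0, 0.0), subgradient = b - a^T x = 15.0
  y^{k+1} = -1.0 + 0.1*15.0 = 0.5
Dual objective at y_3 = 0.5: reduced costs (12.5, -0.5), box minimizer x = (0.0, 8.0)
g(y_3) = b*y + (c1 - a1*y)*x1 + (c2 - a2*y)*x2 = 15*0.5 + 12.5*0.0 + (-0.5)*8.0 = 7.5 + 0.0 - 4.0 = 3.5


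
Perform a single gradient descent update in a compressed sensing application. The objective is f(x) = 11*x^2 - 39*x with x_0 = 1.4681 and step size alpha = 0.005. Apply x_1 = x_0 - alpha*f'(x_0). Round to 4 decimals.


We compute the gradient at x_0 and apply the update.
f'(x) = 22*x - 39
f'(1.4681) = 22*1.4681 - 39 = -6.7018
x_1 = 1.4681 - 0.005*-6.7018 = 1.5016


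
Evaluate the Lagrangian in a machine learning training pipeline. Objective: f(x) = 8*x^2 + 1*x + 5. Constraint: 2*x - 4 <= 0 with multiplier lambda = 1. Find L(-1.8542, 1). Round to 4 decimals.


Step 1: Evaluate f(x).
f(-1.8542) = 8*(-1.8542)^2 + 1*(-1.8542) + 5 = 30.6503
Step 2: Evaluate g(x).
g(-1.8542) = 2*-1.8542 - 4 = -7.7084
Step 3: Compute Lagrangian.
L = 30.6503 + 1*-7.7084 = 22.9419


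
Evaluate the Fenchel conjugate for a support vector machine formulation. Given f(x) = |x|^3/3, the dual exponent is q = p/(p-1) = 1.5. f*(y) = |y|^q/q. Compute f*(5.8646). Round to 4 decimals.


The conjugate exponent q satisfies 1/p + 1/q = 1.
p = 3, so q = 3/(3 - 1) = 1.5
|y|^q = 5.8646^1.5 = 14.2023
f*(5.8646) = 14.2023 / 1.5 = 9.4682


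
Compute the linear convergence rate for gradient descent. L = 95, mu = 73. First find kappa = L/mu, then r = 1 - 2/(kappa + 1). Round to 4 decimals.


Step 1: Compute the condition number.
kappa = L/mu = 95/73 = 1.3014
Step 2: Compute the convergence rate.
r = 1 - 2/(kappa + 1) = 1 - 2*mu/(L + mu) = (L - mu)/(L + mu) = 22/168 = 0.131


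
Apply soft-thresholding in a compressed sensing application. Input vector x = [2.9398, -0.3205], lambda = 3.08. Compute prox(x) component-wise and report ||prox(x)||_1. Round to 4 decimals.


Soft-thresholding with lambda = 3.08:
prox(2.9398) = sign(2.9398)*max(|2.9398| - 3.08, 0) = 0.0
prox(-0.3205) = sign(-0.3205)*max(|-0.3205| - 3.08, 0) = 0.0
prox(x) = [0.0, 0.0]
||prox(x)||_1 = 0.0 + 0.0 = 0.0


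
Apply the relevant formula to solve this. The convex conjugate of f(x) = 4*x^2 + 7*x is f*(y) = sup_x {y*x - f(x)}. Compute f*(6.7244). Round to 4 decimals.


f*(y) = sup_x {y*x - a*x^2 - b*x} = sup_x {(y-b)*x - a*x^2}
FOC: (y - b) - 2a*x = 0 => x* = (y - b)/(2a)
x* = (6.7244 - 7)/(2*4) = -0.0345
f*(6.7244) = (y-b)^2/(4a) = (6.7244 - 7)^2/(4*4)
= 0.076/16 = 0.0047


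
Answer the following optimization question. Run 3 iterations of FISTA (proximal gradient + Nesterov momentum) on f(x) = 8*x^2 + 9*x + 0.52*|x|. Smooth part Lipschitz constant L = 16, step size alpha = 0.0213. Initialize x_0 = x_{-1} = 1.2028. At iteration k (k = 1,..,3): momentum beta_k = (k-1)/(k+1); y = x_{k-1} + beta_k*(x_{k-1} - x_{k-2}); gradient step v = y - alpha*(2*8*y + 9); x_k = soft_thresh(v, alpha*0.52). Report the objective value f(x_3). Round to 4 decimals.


FISTA on f(x) = 8*x^2 + 9*x + 0.52*|x|
L = 16, alpha = 0.0213
Iteration 1: beta = 0.0, y = 1.2028 + 0.0*(1.2028 - 1.2028) = 1.2028
  grad(y) = 28.2448, v = y - alpha*grad = 0.6012
  prox(v) = soft_thresh(0.6012, 0.0111) = 0.5901
Iteration 2: beta = 0.3333, y = 0.5901 + 0.3333*(0.5901 - 1.2028) = 0.3859
  grad(y) = 15.1741, v = y - alpha*grad = 0.0627
  prox(v) = soft_thresh(0.0627, 0.0111) = 0.0516
Iteration 3: beta = 0.5, y = 0.0516 + 0.5*(0.0516 - 0.5901) = -0.2177
  grad(y) = 5.5174, v = y - alpha*grad = -0.3352
  prox(v) = soft_thresh(-0.3352, 0.0111) = -0.3241
f(x_3) = 8*(-0.3241)^2 + 9*(-0.3241) + 0.52*|-0.3241| = -1.9081


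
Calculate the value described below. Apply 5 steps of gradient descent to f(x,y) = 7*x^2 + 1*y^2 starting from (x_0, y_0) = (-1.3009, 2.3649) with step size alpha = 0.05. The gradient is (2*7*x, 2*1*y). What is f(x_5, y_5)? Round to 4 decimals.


Gradient descent on f(x,y) = 7*x^2 + 1*y^2.
Starting point: (-1.3009, 2.3649), alpha = 0.05
Step 1: grad_x = 2*7*-1.3009 = -18.2126, grad_y = 2*1*2.3649 = 4.7298
  x_1 = -1.3009 - 0.05*-18.2126 = -0.3903
  y_1 = 2.3649 - 0.05*4.7298 = 2.1284
Step 2: grad_x = 2*7*-0.3903 = -5.4638, grad_y = 2*1*2.1284 = 4.2568
  x_2 = -0.3903 - 0.05*-5.4638 = -0.1171
  y_2 = 2.1284 - 0.05*4.2568 = 1.9156
Step 3: grad_x = 2*7*-0.1171 = -1.6391, grad_y = 2*1*1.9156 = 3.8311
  x_3 = -0.1171 - 0.05*-1.6391 = -0.0351
  y_3 = 1.9156 - 0.05*3.8311 = 1.724
Step 4: grad_x = 2*7*-0.0351 = -0.4917, grad_y = 2*1*1.724 = 3.448
  x_4 = -0.0351 - 0.05*-0.4917 = -0.0105
  y_4 = 1.724 - 0.05*3.448 = 1.5516
Step 5: grad_x = 2*7*-0.0105 = -0.1475, grad_y = 2*1*1.5516 = 3.1032
  x_5 = -0.0105 - 0.05*-0.1475 = -0.0032
  y_5 = 1.5516 - 0.05*3.1032 = 1.3964
f(-0.0032, 1.3964) = 7*(-0.0032)^2 + 1*1.3964^2 = 1.9501


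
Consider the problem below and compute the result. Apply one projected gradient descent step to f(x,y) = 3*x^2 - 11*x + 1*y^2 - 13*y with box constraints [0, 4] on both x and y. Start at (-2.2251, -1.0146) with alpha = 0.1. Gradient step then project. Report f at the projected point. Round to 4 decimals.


Step 1: Compute gradient at (-2.2251, -1.0146).
grad_x = 2*3*-2.2251 - 11 = -24.3506
grad_y = 2*1*-1.0146 - 13 = -15.0292
Step 2: Gradient step.
x_raw = -2.2251 - 0.1*-24.3506 = 0.21
y_raw = -1.0146 - 0.1*-15.0292 = 0.4883
Step 3: Project onto [0, 4].
x_proj = clip(0.21) = 0.21
y_proj = clip(0.4883) = 0.4883
Step 4: Evaluate f.
f(0.21, 0.4883) = -8.287


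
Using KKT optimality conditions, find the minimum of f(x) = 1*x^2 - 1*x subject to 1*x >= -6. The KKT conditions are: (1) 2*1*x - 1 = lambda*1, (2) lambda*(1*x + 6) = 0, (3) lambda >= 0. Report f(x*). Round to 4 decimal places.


Step 1: Try lambda = 0 (constraint inactive).
Stationarity: 2*1*x - 1 = 0
x* = 1/(2*1) = 0.5
Check constraint: 1*0.5 = 0.5 >= -6 -- satisfied.
Step 2: Compute optimal value.
f(x*) = 1*0.5^2 - 1*0.5 = -0.25


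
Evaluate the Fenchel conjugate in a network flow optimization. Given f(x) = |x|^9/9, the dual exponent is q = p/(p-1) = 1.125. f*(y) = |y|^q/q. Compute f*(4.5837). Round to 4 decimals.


The conjugate exponent q satisfies 1/p + 1/q = 1.
p = 9, so q = 9/(9 - 1) = 1.125
|y|^q = 4.5837^1.125 = 5.5446
f*(4.5837) = 5.5446 / 1.125 = 4.9285


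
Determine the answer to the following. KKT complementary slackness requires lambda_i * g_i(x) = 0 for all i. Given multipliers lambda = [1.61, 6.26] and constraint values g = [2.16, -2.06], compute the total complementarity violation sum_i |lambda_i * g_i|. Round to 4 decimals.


KKT complementary slackness check:
lambda_1 * g_1 = 1.61 * 2.16 = 3.4776
lambda_2 * g_2 = 6.26 * -2.06 = -12.8956
Total violation = 3.4776 + 12.8956 = 16.3732


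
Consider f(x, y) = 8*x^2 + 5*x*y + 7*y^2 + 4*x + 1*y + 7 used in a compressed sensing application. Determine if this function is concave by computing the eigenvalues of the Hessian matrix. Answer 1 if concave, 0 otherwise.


The Hessian of f(x,y) = 8*x^2 + 5*x*y + 7*y^2 + 4*x + 1*y + 7 is:
H = [[16, 5], [5, 14]]
Trace = 16 + 14 = 30
Determinant = 16*14 - (5)^2 = 199
Discriminant = (30)^2 - 4*199 = 104.0
Eigenvalues: lambda_1 = 9.901, lambda_2 = 20.099
The function is not concave.

0


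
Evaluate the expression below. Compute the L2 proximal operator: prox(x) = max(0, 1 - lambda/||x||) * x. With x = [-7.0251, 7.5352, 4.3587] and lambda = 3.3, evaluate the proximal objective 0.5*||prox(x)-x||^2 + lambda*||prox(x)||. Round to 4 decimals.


Step 1: Compute ||x||.
||x|| = 11.1861
Step 2: Compute scaling factor.
scale = max(0, 1 - 3.3/11.1861) = 0.705
Step 3: prox(x) = [-4.9526, 5.3123, 3.0728]
||prox(x)|| = 7.8861
Step 4: Proximal objective.
0.5*||prox-x||^2 = 5.445
lambda*||prox|| = 26.0241
Total = 31.4692


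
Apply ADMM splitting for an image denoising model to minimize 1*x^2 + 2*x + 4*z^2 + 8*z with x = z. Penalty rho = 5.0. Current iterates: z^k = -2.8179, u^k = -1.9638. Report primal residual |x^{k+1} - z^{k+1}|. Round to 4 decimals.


ADMM iteration with rho = 5.0, z^k = -2.8179, u^k = -1.9638
Step 1: x-update.
Minimize 1*x^2 + 2*x + (5.0/2)*(x + 2.8179 - 1.9638)^2
FOC: (2*1 + 5.0)*x = -2 + 5.0*(-2.8179 + 1.9638)
x^{k+1} = -0.8958
Step 2: z-update.
Minimize 4*z^2 + 8*z + (5.0/2)*(-0.8958 - z - 1.9638)^2
FOC: (2*4 + 5.0)*z = -8 + 5.0*(-0.8958 - 1.9638)
z^{k+1} = -1.7152
Step 3: u-update.
u^{k+1} = -1.9638 - 0.8958 + 1.7152 = -1.1444
Step 4: Primal residual = |-0.8958 + 1.7152| = 0.8194


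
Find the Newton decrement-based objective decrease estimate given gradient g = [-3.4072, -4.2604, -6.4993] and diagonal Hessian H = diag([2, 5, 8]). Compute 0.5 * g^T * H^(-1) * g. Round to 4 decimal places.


Step 1: H is diagonal, so H^(-1) * g = [-1.7036, -0.8521, -0.8124].
Step 2: g^T H^(-1) g = sum_i g_i^2 / H_ii
  = (-3.4072)^2/2 + (-4.2604)^2/5 + (-6.4993)^2/8
  = 5.8045 + 3.6302 + 5.2801 = 14.7148
Step 3: Objective decrease = 0.5 * g^T H^(-1) g = 7.3574


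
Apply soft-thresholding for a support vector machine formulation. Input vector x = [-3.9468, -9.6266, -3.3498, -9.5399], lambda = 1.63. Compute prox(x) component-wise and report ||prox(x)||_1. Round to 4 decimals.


Soft-thresholding with lambda = 1.63:
prox(-3.9468) = sign(-3.9468)*max(|-3.9468| - 1.63, 0) = -2.3168
prox(-9.6266) = sign(-9.6266)*max(|-9.6266| - 1.63, 0) = -7.9966
prox(-3.3498) = sign(-3.3498)*max(|-3.3498| - 1.63, 0) = -1.7198
prox(-9.5399) = sign(-9.5399)*max(|-9.5399| - 1.63, 0) = -7.9099
prox(x) = [-2.3168, -7.9966, -1.7198, -7.9099]
||prox(x)||_1 = 2.3168 + 7.9966 + 1.7198 + 7.9099 = 19.9431


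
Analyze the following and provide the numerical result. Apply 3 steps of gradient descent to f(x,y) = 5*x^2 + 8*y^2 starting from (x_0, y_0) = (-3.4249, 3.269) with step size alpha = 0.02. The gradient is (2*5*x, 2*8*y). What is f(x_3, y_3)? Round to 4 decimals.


Gradient descent on f(x,y) = 5*x^2 + 8*y^2.
Starting point: (-3.4249, 3.269), alpha = 0.02
Step 1: grad_x = 2*5*-3.4249 = -34.249, grad_y = 2*8*3.269 = 52.304
  x_1 = -3.4249 - 0.02*-34.249 = -2.7399
  y_1 = 3.269 - 0.02*52.304 = 2.2229
Step 2: grad_x = 2*5*-2.7399 = -27.3992, grad_y = 2*8*2.2229 = 35.5667
  x_2 = -2.7399 - 0.02*-27.3992 = -2.1919
  y_2 = 2.2229 - 0.02*35.5667 = 1.5116
Step 3: grad_x = 2*5*-2.1919 = -21.9194, grad_y = 2*8*1.5116 = 24.1854
  x_3 = -2.1919 - 0.02*-21.9194 = -1.7535
  y_3 = 1.5116 - 0.02*24.1854 = 1.0279
f(-1.7535, 1.0279) = 5*(-1.7535)^2 + 8*1.0279^2 = 23.8269


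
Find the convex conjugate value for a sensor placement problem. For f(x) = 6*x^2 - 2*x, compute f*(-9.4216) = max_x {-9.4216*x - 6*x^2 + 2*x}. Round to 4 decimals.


f*(y) = sup_x {y*x - a*x^2 - b*x} = sup_x {(y-b)*x - a*x^2}
FOC: (y - b) - 2a*x = 0 => x* = (y - b)/(2a)
x* = (-9.4216 + 2)/(2*6) = -0.6185
f*(-9.4216) = (y-b)^2/(4a) = (-9.4216 + 2)^2/(4*6)
= 55.0801/24 = 2.295


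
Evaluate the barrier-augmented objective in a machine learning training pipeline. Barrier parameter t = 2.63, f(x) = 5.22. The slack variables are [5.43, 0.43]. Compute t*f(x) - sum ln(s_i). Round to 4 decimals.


Step 1: Compute log-barrier.
ln values: [1.6919, -0.844]
phi = -(1.6919 - 0.844) = -0.848
Step 2: Compute augmented objective.
t*f(x) = 2.63*5.22 = 13.7286
Total = 13.7286 - 0.848 = 12.8806


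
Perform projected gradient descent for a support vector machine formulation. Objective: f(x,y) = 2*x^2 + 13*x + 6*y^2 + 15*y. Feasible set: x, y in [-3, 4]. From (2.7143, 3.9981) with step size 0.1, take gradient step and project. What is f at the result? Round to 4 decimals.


Step 1: Compute gradient at (2.7143, 3.9981).
grad_x = 2*2*2.7143 + 13 = 23.8572
grad_y = 2*6*3.9981 + 15 = 62.9772
Step 2: Gradient step.
x_raw = 2.7143 - 0.1*23.8572 = 0.3286
y_raw = 3.9981 - 0.1*62.9772 = -2.2996
Step 3: Project onto [-3, 4].
x_proj = clip(0.3286) = 0.3286
y_proj = clip(-2.2996) = -2.2996
Step 4: Evaluate f.
f(0.3286, -2.2996) = 1.7227


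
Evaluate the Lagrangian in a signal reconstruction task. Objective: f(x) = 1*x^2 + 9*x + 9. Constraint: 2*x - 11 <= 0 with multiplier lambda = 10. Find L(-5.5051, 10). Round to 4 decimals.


Step 1: Evaluate f(x).
f(-5.5051) = 1*(-5.5051)^2 + 9*(-5.5051) + 9 = -10.2398
Step 2: Evaluate g(x).
g(-5.5051) = 2*-5.5051 - 11 = -22.0102
Step 3: Compute Lagrangian.
L = -10.2398 + 10*-22.0102 = -230.3418


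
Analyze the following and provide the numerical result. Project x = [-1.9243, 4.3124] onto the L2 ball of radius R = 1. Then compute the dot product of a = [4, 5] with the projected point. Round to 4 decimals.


Step 1: Compute ||x|| (intermediates to 6 decimals).
||x|| = sqrt((-1.9243)^2 + 4.3124^2) = 4.722258
Step 2: Project.
Since ||x|| > R, scale = R/||x|| = 1/4.722258 = 0.211763, proj(x) = scale * x
proj(x) = [-0.407496, 0.913207]
Step 3: Dot product.
a^T * proj(x) = 4*(-0.407496) + 5*0.913207 = 2.9361


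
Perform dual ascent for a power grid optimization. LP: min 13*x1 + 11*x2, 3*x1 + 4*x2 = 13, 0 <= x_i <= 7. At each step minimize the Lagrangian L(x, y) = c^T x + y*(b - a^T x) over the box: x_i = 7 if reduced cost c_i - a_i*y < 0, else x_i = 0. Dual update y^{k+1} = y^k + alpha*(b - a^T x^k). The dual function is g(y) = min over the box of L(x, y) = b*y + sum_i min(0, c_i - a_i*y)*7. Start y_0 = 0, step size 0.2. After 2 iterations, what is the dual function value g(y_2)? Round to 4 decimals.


Dual ascent for LP: min 13*x1 + 11*x2, 3*x1 + 4*x2 = 13, 0 <= x_i <= 7
Step 1: y^k = 0.0, reduced costs: (13.0, 11.0)
  x^k = (0.0, 0.0), subgradient = b - a^T x = 13.0
  y^{k+1} = 0.0 + 0.2*13.0 = 2.6
Step 2: y^k = 2.6, reduced costs: (5.2, 0.6)
  x^k = (0.0, 0.0), subgradient = b - a^T x = 13.0
  y^{k+1} = 2.6 + 0.2*13.0 = 5.2
Dual objective at y_2 = 5.2: reduced costs (-2.6, -9.8), box minimizer x = (7.0, 7.0)
g(y_2) = b*y + (c1 - a1*y)*x1 + (c2 - a2*y)*x2 = 13*5.2 + (-2.6)*7.0 + (-9.8)*7.0 = 67.6 - 18.2 - 68.6 = -19.2


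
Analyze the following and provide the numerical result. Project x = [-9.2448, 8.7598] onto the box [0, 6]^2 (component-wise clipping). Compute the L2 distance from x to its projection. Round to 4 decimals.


Project each component onto [0, 6].
clip(-9.2448) = 0.0, clip(8.7598) = 6.0
Projection = [0.0, 6.0]
Squared diffs: [85.4663, 7.6165]
Distance = sqrt(93.0828) = 9.6479


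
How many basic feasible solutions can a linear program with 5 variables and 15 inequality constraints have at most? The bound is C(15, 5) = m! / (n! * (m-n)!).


Each vertex corresponds to some choice of n active constraints out of m, so the number of vertices is at most C(m, n) = m! / (n!(m-n)!).
m = 15, n = 5
Numerator: 15 * 14 * 13 * 12 * 11
Denominator: 5! = 120
C(15, 5) = 3003


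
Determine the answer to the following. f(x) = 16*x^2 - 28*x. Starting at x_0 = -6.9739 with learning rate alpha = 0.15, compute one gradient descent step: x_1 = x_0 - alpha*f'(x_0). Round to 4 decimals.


We compute the gradient at x_0 and apply the update.
f'(x) = 32*x - 28
f'(-6.9739) = 32*-6.9739 - 28 = -251.1648
x_1 = -6.9739 - 0.15*-251.1648 = 30.7008


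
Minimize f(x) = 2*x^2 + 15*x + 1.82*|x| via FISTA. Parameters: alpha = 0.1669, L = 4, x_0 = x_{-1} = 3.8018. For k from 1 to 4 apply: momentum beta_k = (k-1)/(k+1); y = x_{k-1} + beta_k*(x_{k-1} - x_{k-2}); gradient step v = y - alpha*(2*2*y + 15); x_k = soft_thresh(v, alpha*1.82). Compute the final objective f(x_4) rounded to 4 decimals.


FISTA on f(x) = 2*x^2 + 15*x + 1.82*|x|
L = 4, alpha = 0.1669
Iteration 1: beta = 0.0, y = 3.8018 + 0.0*(3.8018 - 3.8018) = 3.8018
  grad(y) = 30.2072, v = y - alpha*grad = -1.2398
  prox(v) = soft_thresh(-1.2398, 0.3038) = -0.936
Iteration 2: beta = 0.3333, y = -0.936 + 0.3333*(-0.936 - 3.8018) = -2.5153
  grad(y) = 4.9388, v = y - alpha*grad = -3.3396
  prox(v) = soft_thresh(-3.3396, 0.3038) = -3.0358
Iteration 3: beta = 0.5, y = -3.0358 + 0.5*(-3.0358 + 0.936) = -4.0857
  grad(y) = -1.3429, v = y - alpha*grad = -3.8616
  prox(v) = soft_thresh(-3.8616, 0.3038) = -3.5578
Iteration 4: beta = 0.6, y = -3.5578 + 0.6*(-3.5578 + 3.0358) = -3.871
  grad(y) = -0.4842, v = y - alpha*grad = -3.7902
  prox(v) = soft_thresh(-3.7902, 0.3038) = -3.4865
f(x_4) = 2*(-3.4865)^2 + 15*(-3.4865) + 1.82*|-3.4865| = -21.6407
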